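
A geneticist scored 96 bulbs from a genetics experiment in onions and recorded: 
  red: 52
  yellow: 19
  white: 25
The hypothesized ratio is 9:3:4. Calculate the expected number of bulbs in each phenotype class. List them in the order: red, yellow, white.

Expected counts for N = 96 under a 9:3:4 ratio (total parts = 16):
  red: 96 × 9/16 = 54
  yellow: 96 × 3/16 = 18
  white: 96 × 4/16 = 24

54, 18, 24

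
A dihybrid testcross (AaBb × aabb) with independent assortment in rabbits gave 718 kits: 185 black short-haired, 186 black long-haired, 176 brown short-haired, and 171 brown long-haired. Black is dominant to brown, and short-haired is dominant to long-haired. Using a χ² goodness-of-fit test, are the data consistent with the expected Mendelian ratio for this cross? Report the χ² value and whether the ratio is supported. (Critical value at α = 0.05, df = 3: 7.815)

A dihybrid testcross with independent assortment gives a 1:1:1:1 ratio.
Under the 1:1:1:1 hypothesis (Σ ratio = 4, N = 718):
  black short-haired: 718 × 1/4 = 179.5
  black long-haired: 718 × 1/4 = 179.5
  brown short-haired: 718 × 1/4 = 179.5
  brown long-haired: 718 × 1/4 = 179.5
χ² = Σ (O − E)² / E
  black short-haired: (185 − 179.5)² / 179.5 = 0.1685
  black long-haired: (186 − 179.5)² / 179.5 = 0.2354
  brown short-haired: (176 − 179.5)² / 179.5 = 0.0682
  brown long-haired: (171 − 179.5)² / 179.5 = 0.4025
χ² = 0.1685 + 0.2354 + 0.0682 + 0.4025 = 0.8746 ≈ 0.875
Degrees of freedom = 4 − 1 = 3; critical value at α = 0.05 is 7.815.
Since 0.875 < 7.815, we fail to reject the null hypothesis — the data are consistent with the 1:1:1:1 ratio.

0.875; consistent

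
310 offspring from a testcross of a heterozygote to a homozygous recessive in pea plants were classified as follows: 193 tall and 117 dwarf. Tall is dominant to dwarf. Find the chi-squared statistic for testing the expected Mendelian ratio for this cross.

A testcross of a heterozygote (Aa × aa) gives a 1:1 phenotypic ratio.
Under the 1:1 hypothesis (Σ ratio = 2, N = 310):
  tall: 310 × 1/2 = 155
  dwarf: 310 × 1/2 = 155
χ² = Σ (O − E)² / E
  tall: (193 − 155)² / 155 = 9.3161
  dwarf: (117 − 155)² / 155 = 9.3161
χ² = 9.3161 + 9.3161 = 18.6322 ≈ 18.632

18.632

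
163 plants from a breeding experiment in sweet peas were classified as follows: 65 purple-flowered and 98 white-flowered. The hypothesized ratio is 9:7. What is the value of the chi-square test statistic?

17.755

Expected counts for N = 163 under a 9:7 ratio (total parts = 16):
  purple-flowered: 163 × 9/16 = 91.6875
  white-flowered: 163 × 7/16 = 71.3125
χ² = Σ (O − E)² / E
  purple-flowered: (65 − 91.6875)² / 91.6875 = 7.7679
  white-flowered: (98 − 71.3125)² / 71.3125 = 9.9873
χ² = 7.7679 + 9.9873 = 17.7552 ≈ 17.755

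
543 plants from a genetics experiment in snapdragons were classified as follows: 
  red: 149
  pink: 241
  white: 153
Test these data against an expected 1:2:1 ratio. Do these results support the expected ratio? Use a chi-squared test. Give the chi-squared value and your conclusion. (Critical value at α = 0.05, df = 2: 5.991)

Expected counts for N = 543 under a 1:2:1 ratio (total parts = 4):
  red: 543 × 1/4 = 135.75
  pink: 543 × 2/4 = 271.5
  white: 543 × 1/4 = 135.75
χ² = Σ (O − E)² / E
  red: (149 − 135.75)² / 135.75 = 1.2933
  pink: (241 − 271.5)² / 271.5 = 3.4263
  white: (153 − 135.75)² / 135.75 = 2.1920
χ² = 1.2933 + 3.4263 + 2.1920 = 6.9116 ≈ 6.912
Degrees of freedom = 3 − 1 = 2; critical value at α = 0.05 is 5.991.
Since 6.912 > 5.991, we reject the null hypothesis — the data do not fit the 1:2:1 ratio.

6.912; not consistent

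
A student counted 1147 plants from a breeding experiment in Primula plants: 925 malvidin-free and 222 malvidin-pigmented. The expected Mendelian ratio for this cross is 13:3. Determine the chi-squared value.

Under the 13:3 hypothesis (Σ ratio = 16, N = 1147):
  malvidin-free: 1147 × 13/16 = 931.9375
  malvidin-pigmented: 1147 × 3/16 = 215.0625
χ² = Σ (O − E)² / E
  malvidin-free: (925 − 931.9375)² / 931.9375 = 0.0516
  malvidin-pigmented: (222 − 215.0625)² / 215.0625 = 0.2238
χ² = 0.0516 + 0.2238 = 0.2754 ≈ 0.275

0.275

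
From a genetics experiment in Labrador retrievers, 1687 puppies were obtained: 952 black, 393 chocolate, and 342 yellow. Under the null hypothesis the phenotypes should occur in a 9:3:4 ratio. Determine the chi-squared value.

33.682

Under the 9:3:4 hypothesis (Σ ratio = 16, N = 1687):
  black: 1687 × 9/16 = 948.9375
  chocolate: 1687 × 3/16 = 316.3125
  yellow: 1687 × 4/16 = 421.75
χ² = Σ (O − E)² / E
  black: (952 − 948.9375)² / 948.9375 = 0.0099
  chocolate: (393 − 316.3125)² / 316.3125 = 18.5923
  yellow: (342 − 421.75)² / 421.75 = 15.0802
χ² = 0.0099 + 18.5923 + 15.0802 = 33.6824 ≈ 33.682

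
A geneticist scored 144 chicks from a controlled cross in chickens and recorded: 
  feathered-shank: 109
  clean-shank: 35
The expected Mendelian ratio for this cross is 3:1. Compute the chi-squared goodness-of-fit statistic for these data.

Under the 3:1 hypothesis (Σ ratio = 4, N = 144):
  feathered-shank: 144 × 3/4 = 108
  clean-shank: 144 × 1/4 = 36
χ² = Σ (O − E)² / E
  feathered-shank: (109 − 108)² / 108 = 0.0093
  clean-shank: (35 − 36)² / 36 = 0.0278
χ² = 0.0093 + 0.0278 = 0.0371 ≈ 0.037

0.037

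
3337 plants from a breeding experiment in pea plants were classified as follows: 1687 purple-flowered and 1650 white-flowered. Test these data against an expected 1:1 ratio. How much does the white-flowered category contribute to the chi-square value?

The 1:1 ratio has 2 parts, so with N = 3337 the expected counts are:
  purple-flowered: 3337 × 1/2 = 1668.5
  white-flowered: 3337 × 1/2 = 1668.5
Contribution of white-flowered: (1650 − 1668.5)² / 1668.5 = 0.2051

0.205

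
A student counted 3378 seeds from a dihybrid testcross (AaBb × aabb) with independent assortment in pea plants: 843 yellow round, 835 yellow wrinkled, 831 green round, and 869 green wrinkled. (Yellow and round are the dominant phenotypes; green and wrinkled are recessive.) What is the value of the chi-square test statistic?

1.036

A dihybrid testcross with independent assortment gives a 1:1:1:1 ratio.
The 1:1:1:1 ratio has 4 parts, so with N = 3378 the expected counts are:
  yellow round: 3378 × 1/4 = 844.5
  yellow wrinkled: 3378 × 1/4 = 844.5
  green round: 3378 × 1/4 = 844.5
  green wrinkled: 3378 × 1/4 = 844.5
χ² = Σ (O − E)² / E
  yellow round: (843 − 844.5)² / 844.5 = 0.0027
  yellow wrinkled: (835 − 844.5)² / 844.5 = 0.1069
  green round: (831 − 844.5)² / 844.5 = 0.2158
  green wrinkled: (869 − 844.5)² / 844.5 = 0.7108
χ² = 0.0027 + 0.1069 + 0.2158 + 0.7108 = 1.0362 ≈ 1.036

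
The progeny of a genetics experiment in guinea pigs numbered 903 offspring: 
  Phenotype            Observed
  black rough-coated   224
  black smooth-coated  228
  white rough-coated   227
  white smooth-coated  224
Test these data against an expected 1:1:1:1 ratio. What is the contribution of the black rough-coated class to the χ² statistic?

Expected counts for N = 903 under a 1:1:1:1 ratio (total parts = 4):
  black rough-coated: 903 × 1/4 = 225.75
  black smooth-coated: 903 × 1/4 = 225.75
  white rough-coated: 903 × 1/4 = 225.75
  white smooth-coated: 903 × 1/4 = 225.75
Contribution of black rough-coated: (224 − 225.75)² / 225.75 = 0.0136

0.014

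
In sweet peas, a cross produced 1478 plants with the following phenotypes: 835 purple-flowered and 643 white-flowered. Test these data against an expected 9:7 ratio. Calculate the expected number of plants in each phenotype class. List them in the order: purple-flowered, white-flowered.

The 9:7 ratio has 16 parts, so with N = 1478 the expected counts are:
  purple-flowered: 1478 × 9/16 = 831.375
  white-flowered: 1478 × 7/16 = 646.625

831.375, 646.625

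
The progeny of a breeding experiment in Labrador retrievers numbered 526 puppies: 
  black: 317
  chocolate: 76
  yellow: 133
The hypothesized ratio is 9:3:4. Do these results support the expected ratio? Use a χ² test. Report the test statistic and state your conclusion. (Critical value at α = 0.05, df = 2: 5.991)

Expected counts for N = 526 under a 9:3:4 ratio (total parts = 16):
  black: 526 × 9/16 = 295.875
  chocolate: 526 × 3/16 = 98.625
  yellow: 526 × 4/16 = 131.5
χ² = Σ (O − E)² / E
  black: (317 − 295.875)² / 295.875 = 1.5083
  chocolate: (76 − 98.625)² / 98.625 = 5.1903
  yellow: (133 − 131.5)² / 131.5 = 0.0171
χ² = 1.5083 + 5.1903 + 0.0171 = 6.7157 ≈ 6.716
Degrees of freedom = 3 − 1 = 2; critical value at α = 0.05 is 5.991.
Since 6.716 > 5.991, we reject the null hypothesis — the data do not fit the 9:3:4 ratio.

6.716; not consistent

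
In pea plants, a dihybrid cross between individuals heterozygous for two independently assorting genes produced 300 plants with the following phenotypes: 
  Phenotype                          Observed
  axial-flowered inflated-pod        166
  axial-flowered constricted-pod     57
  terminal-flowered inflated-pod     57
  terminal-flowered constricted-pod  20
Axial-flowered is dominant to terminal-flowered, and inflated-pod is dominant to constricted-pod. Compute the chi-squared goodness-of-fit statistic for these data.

0.148

A dihybrid F₂ with independent assortment and complete dominance at both loci gives a 9:3:3:1 phenotypic ratio.
Total ratio parts = 16. Expected numbers out of 300:
  axial-flowered inflated-pod: 300 × 9/16 = 168.75
  axial-flowered constricted-pod: 300 × 3/16 = 56.25
  terminal-flowered inflated-pod: 300 × 3/16 = 56.25
  terminal-flowered constricted-pod: 300 × 1/16 = 18.75
χ² = Σ (O − E)² / E
  axial-flowered inflated-pod: (166 − 168.75)² / 168.75 = 0.0448
  axial-flowered constricted-pod: (57 − 56.25)² / 56.25 = 0.0100
  terminal-flowered inflated-pod: (57 − 56.25)² / 56.25 = 0.0100
  terminal-flowered constricted-pod: (20 − 18.75)² / 18.75 = 0.0833
χ² = 0.0448 + 0.0100 + 0.0100 + 0.0833 = 0.1481 ≈ 0.148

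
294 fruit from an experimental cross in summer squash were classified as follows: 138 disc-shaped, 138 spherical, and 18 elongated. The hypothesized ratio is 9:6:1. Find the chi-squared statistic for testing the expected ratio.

11.524

Expected counts for N = 294 under a 9:6:1 ratio (total parts = 16):
  disc-shaped: 294 × 9/16 = 165.375
  spherical: 294 × 6/16 = 110.25
  elongated: 294 × 1/16 = 18.375
χ² = Σ (O − E)² / E
  disc-shaped: (138 − 165.375)² / 165.375 = 4.5315
  spherical: (138 − 110.25)² / 110.25 = 6.9847
  elongated: (18 − 18.375)² / 18.375 = 0.0077
χ² = 4.5315 + 6.9847 + 0.0077 = 11.5239 ≈ 11.524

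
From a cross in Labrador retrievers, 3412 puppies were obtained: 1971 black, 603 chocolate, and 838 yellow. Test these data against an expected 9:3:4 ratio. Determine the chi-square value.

3.770

Under the 9:3:4 hypothesis (Σ ratio = 16, N = 3412):
  black: 3412 × 9/16 = 1919.25
  chocolate: 3412 × 3/16 = 639.75
  yellow: 3412 × 4/16 = 853
χ² = Σ (O − E)² / E
  black: (1971 − 1919.25)² / 1919.25 = 1.3954
  chocolate: (603 − 639.75)² / 639.75 = 2.1111
  yellow: (838 − 853)² / 853 = 0.2638
χ² = 1.3954 + 2.1111 + 0.2638 = 3.7703 ≈ 3.770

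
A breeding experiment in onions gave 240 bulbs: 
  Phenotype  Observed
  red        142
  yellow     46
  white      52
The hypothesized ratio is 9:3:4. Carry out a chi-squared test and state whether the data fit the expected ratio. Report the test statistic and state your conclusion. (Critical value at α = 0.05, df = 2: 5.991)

The 9:3:4 ratio has 16 parts, so with N = 240 the expected counts are:
  red: 240 × 9/16 = 135
  yellow: 240 × 3/16 = 45
  white: 240 × 4/16 = 60
χ² = Σ (O − E)² / E
  red: (142 − 135)² / 135 = 0.3630
  yellow: (46 − 45)² / 45 = 0.0222
  white: (52 − 60)² / 60 = 1.0667
χ² = 0.3630 + 0.0222 + 1.0667 = 1.4519 ≈ 1.452
Degrees of freedom = 3 − 1 = 2; critical value at α = 0.05 is 5.991.
Since 1.452 < 5.991, we fail to reject the null hypothesis — the data are consistent with the 9:3:4 ratio.

1.452; consistent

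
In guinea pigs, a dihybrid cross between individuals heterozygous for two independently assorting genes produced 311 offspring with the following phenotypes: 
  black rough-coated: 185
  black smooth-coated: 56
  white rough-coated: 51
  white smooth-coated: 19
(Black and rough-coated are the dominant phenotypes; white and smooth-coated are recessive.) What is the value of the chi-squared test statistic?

1.597

A dihybrid F₂ with independent assortment and complete dominance at both loci gives a 9:3:3:1 phenotypic ratio.
Under the 9:3:3:1 hypothesis (Σ ratio = 16, N = 311):
  black rough-coated: 311 × 9/16 = 174.9375
  black smooth-coated: 311 × 3/16 = 58.3125
  white rough-coated: 311 × 3/16 = 58.3125
  white smooth-coated: 311 × 1/16 = 19.4375
χ² = Σ (O − E)² / E
  black rough-coated: (185 − 174.9375)² / 174.9375 = 0.5788
  black smooth-coated: (56 − 58.3125)² / 58.3125 = 0.0917
  white rough-coated: (51 − 58.3125)² / 58.3125 = 0.9170
  white smooth-coated: (19 − 19.4375)² / 19.4375 = 0.0098
χ² = 0.5788 + 0.0917 + 0.9170 + 0.0098 = 1.5973 ≈ 1.597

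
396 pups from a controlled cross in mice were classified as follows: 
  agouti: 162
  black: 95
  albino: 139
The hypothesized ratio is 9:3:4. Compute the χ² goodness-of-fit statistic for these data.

38.529

Expected counts for N = 396 under a 9:3:4 ratio (total parts = 16):
  agouti: 396 × 9/16 = 222.75
  black: 396 × 3/16 = 74.25
  albino: 396 × 4/16 = 99
χ² = Σ (O − E)² / E
  agouti: (162 − 222.75)² / 222.75 = 16.5682
  black: (95 − 74.25)² / 74.25 = 5.7988
  albino: (139 − 99)² / 99 = 16.1616
χ² = 16.5682 + 5.7988 + 16.1616 = 38.5286 ≈ 38.529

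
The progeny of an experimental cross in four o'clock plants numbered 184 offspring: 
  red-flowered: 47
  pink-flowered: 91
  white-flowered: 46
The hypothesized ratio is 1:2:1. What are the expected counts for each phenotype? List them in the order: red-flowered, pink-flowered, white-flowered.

46, 92, 46

The 1:2:1 ratio has 4 parts, so with N = 184 the expected counts are:
  red-flowered: 184 × 1/4 = 46
  pink-flowered: 184 × 2/4 = 92
  white-flowered: 184 × 1/4 = 46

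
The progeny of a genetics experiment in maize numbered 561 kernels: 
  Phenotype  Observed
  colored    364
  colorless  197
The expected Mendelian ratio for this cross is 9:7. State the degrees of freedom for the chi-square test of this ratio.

A goodness-of-fit test with 2 phenotype classes has df = 2 − 1 = 1.

1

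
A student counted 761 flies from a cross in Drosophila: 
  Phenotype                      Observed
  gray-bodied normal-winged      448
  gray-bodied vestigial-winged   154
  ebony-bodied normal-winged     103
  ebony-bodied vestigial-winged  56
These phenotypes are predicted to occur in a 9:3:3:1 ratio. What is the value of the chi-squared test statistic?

Total ratio parts = 16. Expected numbers out of 761:
  gray-bodied normal-winged: 761 × 9/16 = 428.0625
  gray-bodied vestigial-winged: 761 × 3/16 = 142.6875
  ebony-bodied normal-winged: 761 × 3/16 = 142.6875
  ebony-bodied vestigial-winged: 761 × 1/16 = 47.5625
χ² = Σ (O − E)² / E
  gray-bodied normal-winged: (448 − 428.0625)² / 428.0625 = 0.9286
  gray-bodied vestigial-winged: (154 − 142.6875)² / 142.6875 = 0.8969
  ebony-bodied normal-winged: (103 − 142.6875)² / 142.6875 = 11.0388
  ebony-bodied vestigial-winged: (56 − 47.5625)² / 47.5625 = 1.4968
χ² = 0.9286 + 0.8969 + 11.0388 + 1.4968 = 14.3611 ≈ 14.361

14.361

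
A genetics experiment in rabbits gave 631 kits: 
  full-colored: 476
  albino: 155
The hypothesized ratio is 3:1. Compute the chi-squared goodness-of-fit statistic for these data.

0.064

Under the 3:1 hypothesis (Σ ratio = 4, N = 631):
  full-colored: 631 × 3/4 = 473.25
  albino: 631 × 1/4 = 157.75
χ² = Σ (O − E)² / E
  full-colored: (476 − 473.25)² / 473.25 = 0.0160
  albino: (155 − 157.75)² / 157.75 = 0.0479
χ² = 0.0160 + 0.0479 = 0.0639 ≈ 0.064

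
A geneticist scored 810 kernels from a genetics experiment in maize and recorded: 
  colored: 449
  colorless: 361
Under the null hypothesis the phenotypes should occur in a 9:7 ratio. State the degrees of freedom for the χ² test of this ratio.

1

A goodness-of-fit test with 2 phenotype classes has df = 2 − 1 = 1.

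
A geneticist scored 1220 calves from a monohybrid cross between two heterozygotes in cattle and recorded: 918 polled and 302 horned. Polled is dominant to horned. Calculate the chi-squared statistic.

0.039

For a monohybrid cross between heterozygotes with complete dominance, the expected phenotypic ratio is 3:1.
Total ratio parts = 4. Expected numbers out of 1220:
  polled: 1220 × 3/4 = 915
  horned: 1220 × 1/4 = 305
χ² = Σ (O − E)² / E
  polled: (918 − 915)² / 915 = 0.0098
  horned: (302 − 305)² / 305 = 0.0295
χ² = 0.0098 + 0.0295 = 0.0393 ≈ 0.039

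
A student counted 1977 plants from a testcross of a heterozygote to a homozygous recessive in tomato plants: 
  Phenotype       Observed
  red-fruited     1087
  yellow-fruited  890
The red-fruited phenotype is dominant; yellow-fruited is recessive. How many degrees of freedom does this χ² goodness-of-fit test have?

A testcross of a heterozygote (Aa × aa) gives a 1:1 phenotypic ratio.
A goodness-of-fit test with 2 phenotype classes has df = 2 − 1 = 1.

1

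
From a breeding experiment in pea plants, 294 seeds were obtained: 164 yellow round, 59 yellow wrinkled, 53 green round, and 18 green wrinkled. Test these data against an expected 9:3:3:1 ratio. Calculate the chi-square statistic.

0.373

The 9:3:3:1 ratio has 16 parts, so with N = 294 the expected counts are:
  yellow round: 294 × 9/16 = 165.375
  yellow wrinkled: 294 × 3/16 = 55.125
  green round: 294 × 3/16 = 55.125
  green wrinkled: 294 × 1/16 = 18.375
χ² = Σ (O − E)² / E
  yellow round: (164 − 165.375)² / 165.375 = 0.0114
  yellow wrinkled: (59 − 55.125)² / 55.125 = 0.2724
  green round: (53 − 55.125)² / 55.125 = 0.0819
  green wrinkled: (18 − 18.375)² / 18.375 = 0.0077
χ² = 0.0114 + 0.2724 + 0.0819 + 0.0077 = 0.3734 ≈ 0.373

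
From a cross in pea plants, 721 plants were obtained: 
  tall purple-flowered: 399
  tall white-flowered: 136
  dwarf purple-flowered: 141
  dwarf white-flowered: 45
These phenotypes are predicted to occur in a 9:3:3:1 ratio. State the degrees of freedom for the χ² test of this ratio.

A goodness-of-fit test with 4 phenotype classes has df = 4 − 1 = 3.

3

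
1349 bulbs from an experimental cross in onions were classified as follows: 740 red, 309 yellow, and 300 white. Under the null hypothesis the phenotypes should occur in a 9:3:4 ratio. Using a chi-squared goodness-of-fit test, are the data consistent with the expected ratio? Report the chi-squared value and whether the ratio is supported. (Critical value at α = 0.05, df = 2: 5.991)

Total ratio parts = 16. Expected numbers out of 1349:
  red: 1349 × 9/16 = 758.8125
  yellow: 1349 × 3/16 = 252.9375
  white: 1349 × 4/16 = 337.25
χ² = Σ (O − E)² / E
  red: (740 − 758.8125)² / 758.8125 = 0.4664
  yellow: (309 − 252.9375)² / 252.9375 = 12.4260
  white: (300 − 337.25)² / 337.25 = 4.1143
χ² = 0.4664 + 12.4260 + 4.1143 = 17.0067 ≈ 17.007
Degrees of freedom = 3 − 1 = 2; critical value at α = 0.05 is 5.991.
Since 17.007 > 5.991, we reject the null hypothesis — the data do not fit the 9:3:4 ratio.

17.007; not consistent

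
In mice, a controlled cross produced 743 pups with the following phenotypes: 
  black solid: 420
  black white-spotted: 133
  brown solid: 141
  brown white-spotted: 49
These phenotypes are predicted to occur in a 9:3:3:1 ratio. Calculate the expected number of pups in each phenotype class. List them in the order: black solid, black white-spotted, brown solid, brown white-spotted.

417.9375, 139.3125, 139.3125, 46.4375

The 9:3:3:1 ratio has 16 parts, so with N = 743 the expected counts are:
  black solid: 743 × 9/16 = 417.9375
  black white-spotted: 743 × 3/16 = 139.3125
  brown solid: 743 × 3/16 = 139.3125
  brown white-spotted: 743 × 1/16 = 46.4375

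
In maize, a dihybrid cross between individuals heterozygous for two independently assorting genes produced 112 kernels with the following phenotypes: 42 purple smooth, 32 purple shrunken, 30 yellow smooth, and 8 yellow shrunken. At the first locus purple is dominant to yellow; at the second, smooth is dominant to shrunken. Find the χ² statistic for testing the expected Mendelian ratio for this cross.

A dihybrid F₂ with independent assortment and complete dominance at both loci gives a 9:3:3:1 phenotypic ratio.
Total ratio parts = 16. Expected numbers out of 112:
  purple smooth: 112 × 9/16 = 63
  purple shrunken: 112 × 3/16 = 21
  yellow smooth: 112 × 3/16 = 21
  yellow shrunken: 112 × 1/16 = 7
χ² = Σ (O − E)² / E
  purple smooth: (42 − 63)² / 63 = 7.0000
  purple shrunken: (32 − 21)² / 21 = 5.7619
  yellow smooth: (30 − 21)² / 21 = 3.8571
  yellow shrunken: (8 − 7)² / 7 = 0.1429
χ² = 7.0000 + 5.7619 + 3.8571 + 0.1429 = 16.7619 ≈ 16.762

16.762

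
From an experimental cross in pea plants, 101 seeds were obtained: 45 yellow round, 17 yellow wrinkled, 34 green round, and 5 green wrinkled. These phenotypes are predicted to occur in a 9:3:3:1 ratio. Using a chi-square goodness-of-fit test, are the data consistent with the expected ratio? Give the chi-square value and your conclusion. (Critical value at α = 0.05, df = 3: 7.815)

Expected counts for N = 101 under a 9:3:3:1 ratio (total parts = 16):
  yellow round: 101 × 9/16 = 56.8125
  yellow wrinkled: 101 × 3/16 = 18.9375
  green round: 101 × 3/16 = 18.9375
  green wrinkled: 101 × 1/16 = 6.3125
χ² = Σ (O − E)² / E
  yellow round: (45 − 56.8125)² / 56.8125 = 2.4561
  yellow wrinkled: (17 − 18.9375)² / 18.9375 = 0.1982
  green round: (34 − 18.9375)² / 18.9375 = 11.9804
  green wrinkled: (5 − 6.3125)² / 6.3125 = 0.2729
χ² = 2.4561 + 0.1982 + 11.9804 + 0.2729 = 14.9076 ≈ 14.908
Degrees of freedom = 4 − 1 = 3; critical value at α = 0.05 is 7.815.
Since 14.908 > 7.815, we reject the null hypothesis — the data do not fit the 9:3:3:1 ratio.

14.908; not consistent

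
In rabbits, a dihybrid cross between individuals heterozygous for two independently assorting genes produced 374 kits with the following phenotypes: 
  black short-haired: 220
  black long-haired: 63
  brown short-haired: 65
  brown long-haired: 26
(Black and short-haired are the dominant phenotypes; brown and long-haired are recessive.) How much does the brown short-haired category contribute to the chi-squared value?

A dihybrid F₂ with independent assortment and complete dominance at both loci gives a 9:3:3:1 phenotypic ratio.
Expected counts for N = 374 under a 9:3:3:1 ratio (total parts = 16):
  black short-haired: 374 × 9/16 = 210.375
  black long-haired: 374 × 3/16 = 70.125
  brown short-haired: 374 × 3/16 = 70.125
  brown long-haired: 374 × 1/16 = 23.375
Contribution of brown short-haired: (65 − 70.125)² / 70.125 = 0.3746

0.375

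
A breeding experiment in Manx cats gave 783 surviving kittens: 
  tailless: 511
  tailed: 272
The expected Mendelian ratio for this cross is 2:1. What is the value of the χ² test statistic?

The 2:1 ratio has 3 parts, so with N = 783 the expected counts are:
  tailless: 783 × 2/3 = 522
  tailed: 783 × 1/3 = 261
χ² = Σ (O − E)² / E
  tailless: (511 − 522)² / 522 = 0.2318
  tailed: (272 − 261)² / 261 = 0.4636
χ² = 0.2318 + 0.4636 = 0.6954 ≈ 0.695

0.695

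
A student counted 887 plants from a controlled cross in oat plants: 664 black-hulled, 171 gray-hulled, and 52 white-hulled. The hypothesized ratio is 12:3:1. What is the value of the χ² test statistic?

The 12:3:1 ratio has 16 parts, so with N = 887 the expected counts are:
  black-hulled: 887 × 12/16 = 665.25
  gray-hulled: 887 × 3/16 = 166.3125
  white-hulled: 887 × 1/16 = 55.4375
χ² = Σ (O − E)² / E
  black-hulled: (664 − 665.25)² / 665.25 = 0.0023
  gray-hulled: (171 − 166.3125)² / 166.3125 = 0.1321
  white-hulled: (52 − 55.4375)² / 55.4375 = 0.2131
χ² = 0.0023 + 0.1321 + 0.2131 = 0.3475 ≈ 0.348

0.348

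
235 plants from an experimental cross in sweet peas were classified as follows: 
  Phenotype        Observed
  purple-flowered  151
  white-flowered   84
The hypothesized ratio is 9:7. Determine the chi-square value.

6.120

The 9:7 ratio has 16 parts, so with N = 235 the expected counts are:
  purple-flowered: 235 × 9/16 = 132.1875
  white-flowered: 235 × 7/16 = 102.8125
χ² = Σ (O − E)² / E
  purple-flowered: (151 − 132.1875)² / 132.1875 = 2.6773
  white-flowered: (84 − 102.8125)² / 102.8125 = 3.4423
χ² = 2.6773 + 3.4423 = 6.1196 ≈ 6.120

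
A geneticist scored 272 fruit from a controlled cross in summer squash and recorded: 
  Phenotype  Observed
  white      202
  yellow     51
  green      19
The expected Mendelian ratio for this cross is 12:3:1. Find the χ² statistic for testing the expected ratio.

Under the 12:3:1 hypothesis (Σ ratio = 16, N = 272):
  white: 272 × 12/16 = 204
  yellow: 272 × 3/16 = 51
  green: 272 × 1/16 = 17
χ² = Σ (O − E)² / E
  white: (202 − 204)² / 204 = 0.0196
  yellow: (51 − 51)² / 51 = 0.0000
  green: (19 − 17)² / 17 = 0.2353
χ² = 0.0196 + 0.0000 + 0.2353 = 0.2549 ≈ 0.255

0.255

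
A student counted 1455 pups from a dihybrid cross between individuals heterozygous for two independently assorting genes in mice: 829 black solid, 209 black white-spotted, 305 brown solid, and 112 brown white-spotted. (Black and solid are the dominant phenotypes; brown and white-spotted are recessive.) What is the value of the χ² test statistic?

23.738

A dihybrid F₂ with independent assortment and complete dominance at both loci gives a 9:3:3:1 phenotypic ratio.
Under the 9:3:3:1 hypothesis (Σ ratio = 16, N = 1455):
  black solid: 1455 × 9/16 = 818.4375
  black white-spotted: 1455 × 3/16 = 272.8125
  brown solid: 1455 × 3/16 = 272.8125
  brown white-spotted: 1455 × 1/16 = 90.9375
χ² = Σ (O − E)² / E
  black solid: (829 − 818.4375)² / 818.4375 = 0.1363
  black white-spotted: (209 − 272.8125)² / 272.8125 = 14.9261
  brown solid: (305 − 272.8125)² / 272.8125 = 3.7976
  brown white-spotted: (112 − 90.9375)² / 90.9375 = 4.8784
χ² = 0.1363 + 14.9261 + 3.7976 + 4.8784 = 23.7384 ≈ 23.738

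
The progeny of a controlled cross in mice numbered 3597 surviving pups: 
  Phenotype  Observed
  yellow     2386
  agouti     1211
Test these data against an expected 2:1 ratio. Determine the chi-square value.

Total ratio parts = 3. Expected numbers out of 3597:
  yellow: 3597 × 2/3 = 2398
  agouti: 3597 × 1/3 = 1199
χ² = Σ (O − E)² / E
  yellow: (2386 − 2398)² / 2398 = 0.0601
  agouti: (1211 − 1199)² / 1199 = 0.1201
χ² = 0.0601 + 0.1201 = 0.1802 ≈ 0.180

0.180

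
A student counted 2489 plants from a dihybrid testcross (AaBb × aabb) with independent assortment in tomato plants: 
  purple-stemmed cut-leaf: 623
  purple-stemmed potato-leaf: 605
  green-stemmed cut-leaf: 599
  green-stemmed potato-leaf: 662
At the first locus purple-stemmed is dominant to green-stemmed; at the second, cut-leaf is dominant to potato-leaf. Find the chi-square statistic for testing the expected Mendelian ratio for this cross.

A dihybrid testcross with independent assortment gives a 1:1:1:1 ratio.
Expected counts for N = 2489 under a 1:1:1:1 ratio (total parts = 4):
  purple-stemmed cut-leaf: 2489 × 1/4 = 622.25
  purple-stemmed potato-leaf: 2489 × 1/4 = 622.25
  green-stemmed cut-leaf: 2489 × 1/4 = 622.25
  green-stemmed potato-leaf: 2489 × 1/4 = 622.25
χ² = Σ (O − E)² / E
  purple-stemmed cut-leaf: (623 − 622.25)² / 622.25 = 0.0009
  purple-stemmed potato-leaf: (605 − 622.25)² / 622.25 = 0.4782
  green-stemmed cut-leaf: (599 − 622.25)² / 622.25 = 0.8687
  green-stemmed potato-leaf: (662 − 622.25)² / 622.25 = 2.5393
χ² = 0.0009 + 0.4782 + 0.8687 + 2.5393 = 3.8871 ≈ 3.887

3.887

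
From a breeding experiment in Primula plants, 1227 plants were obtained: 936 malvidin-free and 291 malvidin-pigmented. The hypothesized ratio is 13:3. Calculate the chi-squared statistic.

19.866

Under the 13:3 hypothesis (Σ ratio = 16, N = 1227):
  malvidin-free: 1227 × 13/16 = 996.9375
  malvidin-pigmented: 1227 × 3/16 = 230.0625
χ² = Σ (O − E)² / E
  malvidin-free: (936 − 996.9375)² / 996.9375 = 3.7248
  malvidin-pigmented: (291 − 230.0625)² / 230.0625 = 16.1407
χ² = 3.7248 + 16.1407 = 19.8655 ≈ 19.866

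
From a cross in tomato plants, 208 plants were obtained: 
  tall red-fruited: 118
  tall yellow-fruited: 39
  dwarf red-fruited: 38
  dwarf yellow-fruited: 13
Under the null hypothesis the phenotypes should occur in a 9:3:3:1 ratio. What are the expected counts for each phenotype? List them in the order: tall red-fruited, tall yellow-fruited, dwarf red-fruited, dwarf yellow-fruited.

117, 39, 39, 13

The 9:3:3:1 ratio has 16 parts, so with N = 208 the expected counts are:
  tall red-fruited: 208 × 9/16 = 117
  tall yellow-fruited: 208 × 3/16 = 39
  dwarf red-fruited: 208 × 3/16 = 39
  dwarf yellow-fruited: 208 × 1/16 = 13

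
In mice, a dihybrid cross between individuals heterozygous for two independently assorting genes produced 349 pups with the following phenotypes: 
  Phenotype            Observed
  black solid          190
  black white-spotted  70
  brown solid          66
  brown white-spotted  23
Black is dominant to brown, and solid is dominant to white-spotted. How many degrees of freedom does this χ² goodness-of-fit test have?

3

A dihybrid F₂ with independent assortment and complete dominance at both loci gives a 9:3:3:1 phenotypic ratio.
A goodness-of-fit test with 4 phenotype classes has df = 4 − 1 = 3.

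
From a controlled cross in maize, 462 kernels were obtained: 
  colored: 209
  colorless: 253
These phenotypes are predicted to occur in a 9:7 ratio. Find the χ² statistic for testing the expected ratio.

22.765

Total ratio parts = 16. Expected numbers out of 462:
  colored: 462 × 9/16 = 259.875
  colorless: 462 × 7/16 = 202.125
χ² = Σ (O − E)² / E
  colored: (209 − 259.875)² / 259.875 = 9.9597
  colorless: (253 − 202.125)² / 202.125 = 12.8053
χ² = 9.9597 + 12.8053 = 22.765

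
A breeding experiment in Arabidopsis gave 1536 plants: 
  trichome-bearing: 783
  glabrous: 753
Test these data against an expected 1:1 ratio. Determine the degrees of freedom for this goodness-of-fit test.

A goodness-of-fit test with 2 phenotype classes has df = 2 − 1 = 1.

1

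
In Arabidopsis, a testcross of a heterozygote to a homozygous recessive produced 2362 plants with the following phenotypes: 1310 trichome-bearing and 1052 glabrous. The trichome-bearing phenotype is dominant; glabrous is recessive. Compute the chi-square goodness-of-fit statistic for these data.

A testcross of a heterozygote (Aa × aa) gives a 1:1 phenotypic ratio.
Under the 1:1 hypothesis (Σ ratio = 2, N = 2362):
  trichome-bearing: 2362 × 1/2 = 1181
  glabrous: 2362 × 1/2 = 1181
χ² = Σ (O − E)² / E
  trichome-bearing: (1310 − 1181)² / 1181 = 14.0906
  glabrous: (1052 − 1181)² / 1181 = 14.0906
χ² = 14.0906 + 14.0906 = 28.1812 ≈ 28.181

28.181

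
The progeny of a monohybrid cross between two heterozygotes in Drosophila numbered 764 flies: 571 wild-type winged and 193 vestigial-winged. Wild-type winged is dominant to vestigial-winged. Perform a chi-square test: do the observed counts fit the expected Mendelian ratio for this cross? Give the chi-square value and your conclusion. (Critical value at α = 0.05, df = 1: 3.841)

0.028; consistent

For a monohybrid cross between heterozygotes with complete dominance, the expected phenotypic ratio is 3:1.
The 3:1 ratio has 4 parts, so with N = 764 the expected counts are:
  wild-type winged: 764 × 3/4 = 573
  vestigial-winged: 764 × 1/4 = 191
χ² = Σ (O − E)² / E
  wild-type winged: (571 − 573)² / 573 = 0.0070
  vestigial-winged: (193 − 191)² / 191 = 0.0209
χ² = 0.0070 + 0.0209 = 0.0279 ≈ 0.028
Degrees of freedom = 2 − 1 = 1; critical value at α = 0.05 is 3.841.
Since 0.028 < 3.841, we fail to reject the null hypothesis — the data are consistent with the 3:1 ratio.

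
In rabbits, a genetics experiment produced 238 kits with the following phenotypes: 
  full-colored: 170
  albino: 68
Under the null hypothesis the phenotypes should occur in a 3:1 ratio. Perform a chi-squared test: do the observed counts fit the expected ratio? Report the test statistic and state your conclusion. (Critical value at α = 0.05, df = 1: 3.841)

1.619; consistent

Expected counts for N = 238 under a 3:1 ratio (total parts = 4):
  full-colored: 238 × 3/4 = 178.5
  albino: 238 × 1/4 = 59.5
χ² = Σ (O − E)² / E
  full-colored: (170 − 178.5)² / 178.5 = 0.4048
  albino: (68 − 59.5)² / 59.5 = 1.2143
χ² = 0.4048 + 1.2143 = 1.6191 ≈ 1.619
Degrees of freedom = 2 − 1 = 1; critical value at α = 0.05 is 3.841.
Since 1.619 < 3.841, we fail to reject the null hypothesis — the data are consistent with the 3:1 ratio.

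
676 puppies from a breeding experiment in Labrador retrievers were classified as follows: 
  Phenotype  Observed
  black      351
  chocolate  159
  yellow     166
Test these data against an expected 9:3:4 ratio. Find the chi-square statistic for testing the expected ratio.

Total ratio parts = 16. Expected numbers out of 676:
  black: 676 × 9/16 = 380.25
  chocolate: 676 × 3/16 = 126.75
  yellow: 676 × 4/16 = 169
χ² = Σ (O − E)² / E
  black: (351 − 380.25)² / 380.25 = 2.2500
  chocolate: (159 − 126.75)² / 126.75 = 8.2056
  yellow: (166 − 169)² / 169 = 0.0533
χ² = 2.2500 + 8.2056 + 0.0533 = 10.5089 ≈ 10.509

10.509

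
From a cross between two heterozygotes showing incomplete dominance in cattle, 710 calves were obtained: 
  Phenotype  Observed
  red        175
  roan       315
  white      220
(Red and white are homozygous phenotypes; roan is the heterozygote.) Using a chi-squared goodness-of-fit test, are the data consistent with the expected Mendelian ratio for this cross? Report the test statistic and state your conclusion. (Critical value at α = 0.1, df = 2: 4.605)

With incomplete dominance, a heterozygote × heterozygote cross gives a 1:2:1 phenotypic ratio.
The 1:2:1 ratio has 4 parts, so with N = 710 the expected counts are:
  red: 710 × 1/4 = 177.5
  roan: 710 × 2/4 = 355
  white: 710 × 1/4 = 177.5
χ² = Σ (O − E)² / E
  red: (175 − 177.5)² / 177.5 = 0.0352
  roan: (315 − 355)² / 355 = 4.5070
  white: (220 − 177.5)² / 177.5 = 10.1761
χ² = 0.0352 + 4.5070 + 10.1761 = 14.7183 ≈ 14.718
Degrees of freedom = 3 − 1 = 2; critical value at α = 0.1 is 4.605.
Since 14.718 > 4.605, we reject the null hypothesis — the data do not fit the 1:2:1 ratio.

14.718; not consistent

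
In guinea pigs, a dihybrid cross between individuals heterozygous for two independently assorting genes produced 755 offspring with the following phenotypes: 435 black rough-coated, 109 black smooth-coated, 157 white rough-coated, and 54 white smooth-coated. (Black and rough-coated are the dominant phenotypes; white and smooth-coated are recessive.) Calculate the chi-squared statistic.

10.408

A dihybrid F₂ with independent assortment and complete dominance at both loci gives a 9:3:3:1 phenotypic ratio.
Under the 9:3:3:1 hypothesis (Σ ratio = 16, N = 755):
  black rough-coated: 755 × 9/16 = 424.6875
  black smooth-coated: 755 × 3/16 = 141.5625
  white rough-coated: 755 × 3/16 = 141.5625
  white smooth-coated: 755 × 1/16 = 47.1875
χ² = Σ (O − E)² / E
  black rough-coated: (435 − 424.6875)² / 424.6875 = 0.2504
  black smooth-coated: (109 − 141.5625)² / 141.5625 = 7.4901
  white rough-coated: (157 − 141.5625)² / 141.5625 = 1.6835
  white smooth-coated: (54 − 47.1875)² / 47.1875 = 0.9835
χ² = 0.2504 + 7.4901 + 1.6835 + 0.9835 = 10.4075 ≈ 10.408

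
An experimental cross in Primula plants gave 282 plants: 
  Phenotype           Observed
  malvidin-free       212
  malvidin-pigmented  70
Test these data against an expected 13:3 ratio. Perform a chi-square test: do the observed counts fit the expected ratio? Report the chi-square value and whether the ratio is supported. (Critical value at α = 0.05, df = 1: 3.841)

Total ratio parts = 16. Expected numbers out of 282:
  malvidin-free: 282 × 13/16 = 229.125
  malvidin-pigmented: 282 × 3/16 = 52.875
χ² = Σ (O − E)² / E
  malvidin-free: (212 − 229.125)² / 229.125 = 1.2799
  malvidin-pigmented: (70 − 52.875)² / 52.875 = 5.5464
χ² = 1.2799 + 5.5464 = 6.8263 ≈ 6.826
Degrees of freedom = 2 − 1 = 1; critical value at α = 0.05 is 3.841.
Since 6.826 > 3.841, we reject the null hypothesis — the data do not fit the 13:3 ratio.

6.826; not consistent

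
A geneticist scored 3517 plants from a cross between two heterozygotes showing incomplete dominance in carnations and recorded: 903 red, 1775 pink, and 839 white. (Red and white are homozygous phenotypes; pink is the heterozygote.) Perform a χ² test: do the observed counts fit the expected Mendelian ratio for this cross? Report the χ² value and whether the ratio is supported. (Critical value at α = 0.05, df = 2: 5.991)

2.639; consistent

With incomplete dominance, a heterozygote × heterozygote cross gives a 1:2:1 phenotypic ratio.
Under the 1:2:1 hypothesis (Σ ratio = 4, N = 3517):
  red: 3517 × 1/4 = 879.25
  pink: 3517 × 2/4 = 1758.5
  white: 3517 × 1/4 = 879.25
χ² = Σ (O − E)² / E
  red: (903 − 879.25)² / 879.25 = 0.6415
  pink: (1775 − 1758.5)² / 1758.5 = 0.1548
  white: (839 − 879.25)² / 879.25 = 1.8426
χ² = 0.6415 + 0.1548 + 1.8426 = 2.6389 ≈ 2.639
Degrees of freedom = 3 − 1 = 2; critical value at α = 0.05 is 5.991.
Since 2.639 < 5.991, we fail to reject the null hypothesis — the data are consistent with the 1:2:1 ratio.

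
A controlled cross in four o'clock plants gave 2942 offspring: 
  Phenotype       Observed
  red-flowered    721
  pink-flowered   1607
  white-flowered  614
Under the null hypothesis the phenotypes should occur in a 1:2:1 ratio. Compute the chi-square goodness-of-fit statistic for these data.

Expected counts for N = 2942 under a 1:2:1 ratio (total parts = 4):
  red-flowered: 2942 × 1/4 = 735.5
  pink-flowered: 2942 × 2/4 = 1471
  white-flowered: 2942 × 1/4 = 735.5
χ² = Σ (O − E)² / E
  red-flowered: (721 − 735.5)² / 735.5 = 0.2859
  pink-flowered: (1607 − 1471)² / 1471 = 12.5738
  white-flowered: (614 − 735.5)² / 735.5 = 20.0710
χ² = 0.2859 + 12.5738 + 20.0710 = 32.9307 ≈ 32.931

32.931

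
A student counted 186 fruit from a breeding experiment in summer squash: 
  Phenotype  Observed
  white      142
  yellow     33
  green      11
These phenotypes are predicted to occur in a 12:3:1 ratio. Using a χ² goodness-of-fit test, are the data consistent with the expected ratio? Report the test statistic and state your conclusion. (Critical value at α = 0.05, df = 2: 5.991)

0.179; consistent

The 12:3:1 ratio has 16 parts, so with N = 186 the expected counts are:
  white: 186 × 12/16 = 139.5
  yellow: 186 × 3/16 = 34.875
  green: 186 × 1/16 = 11.625
χ² = Σ (O − E)² / E
  white: (142 − 139.5)² / 139.5 = 0.0448
  yellow: (33 − 34.875)² / 34.875 = 0.1008
  green: (11 − 11.625)² / 11.625 = 0.0336
χ² = 0.0448 + 0.1008 + 0.0336 = 0.1792 ≈ 0.179
Degrees of freedom = 3 − 1 = 2; critical value at α = 0.05 is 5.991.
Since 0.179 < 5.991, we fail to reject the null hypothesis — the data are consistent with the 12:3:1 ratio.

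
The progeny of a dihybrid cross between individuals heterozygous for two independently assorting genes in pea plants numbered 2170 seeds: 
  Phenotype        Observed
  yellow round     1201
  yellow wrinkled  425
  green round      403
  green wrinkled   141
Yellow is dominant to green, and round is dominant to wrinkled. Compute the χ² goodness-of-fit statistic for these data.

1.373

A dihybrid F₂ with independent assortment and complete dominance at both loci gives a 9:3:3:1 phenotypic ratio.
Under the 9:3:3:1 hypothesis (Σ ratio = 16, N = 2170):
  yellow round: 2170 × 9/16 = 1220.625
  yellow wrinkled: 2170 × 3/16 = 406.875
  green round: 2170 × 3/16 = 406.875
  green wrinkled: 2170 × 1/16 = 135.625
χ² = Σ (O − E)² / E
  yellow round: (1201 − 1220.625)² / 1220.625 = 0.3155
  yellow wrinkled: (425 − 406.875)² / 406.875 = 0.8074
  green round: (403 − 406.875)² / 406.875 = 0.0369
  green wrinkled: (141 − 135.625)² / 135.625 = 0.2130
χ² = 0.3155 + 0.8074 + 0.0369 + 0.2130 = 1.3728 ≈ 1.373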